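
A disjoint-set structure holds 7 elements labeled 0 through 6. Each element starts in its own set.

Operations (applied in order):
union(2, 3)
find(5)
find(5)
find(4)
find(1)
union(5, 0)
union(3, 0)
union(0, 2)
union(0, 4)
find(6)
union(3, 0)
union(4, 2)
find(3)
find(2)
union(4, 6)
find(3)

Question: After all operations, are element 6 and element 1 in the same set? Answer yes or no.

Step 1: union(2, 3) -> merged; set of 2 now {2, 3}
Step 2: find(5) -> no change; set of 5 is {5}
Step 3: find(5) -> no change; set of 5 is {5}
Step 4: find(4) -> no change; set of 4 is {4}
Step 5: find(1) -> no change; set of 1 is {1}
Step 6: union(5, 0) -> merged; set of 5 now {0, 5}
Step 7: union(3, 0) -> merged; set of 3 now {0, 2, 3, 5}
Step 8: union(0, 2) -> already same set; set of 0 now {0, 2, 3, 5}
Step 9: union(0, 4) -> merged; set of 0 now {0, 2, 3, 4, 5}
Step 10: find(6) -> no change; set of 6 is {6}
Step 11: union(3, 0) -> already same set; set of 3 now {0, 2, 3, 4, 5}
Step 12: union(4, 2) -> already same set; set of 4 now {0, 2, 3, 4, 5}
Step 13: find(3) -> no change; set of 3 is {0, 2, 3, 4, 5}
Step 14: find(2) -> no change; set of 2 is {0, 2, 3, 4, 5}
Step 15: union(4, 6) -> merged; set of 4 now {0, 2, 3, 4, 5, 6}
Step 16: find(3) -> no change; set of 3 is {0, 2, 3, 4, 5, 6}
Set of 6: {0, 2, 3, 4, 5, 6}; 1 is not a member.

Answer: no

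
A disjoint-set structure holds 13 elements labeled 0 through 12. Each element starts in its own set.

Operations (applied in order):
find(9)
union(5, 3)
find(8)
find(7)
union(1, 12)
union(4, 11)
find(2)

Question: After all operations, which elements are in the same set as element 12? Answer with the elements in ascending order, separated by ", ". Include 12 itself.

Answer: 1, 12

Derivation:
Step 1: find(9) -> no change; set of 9 is {9}
Step 2: union(5, 3) -> merged; set of 5 now {3, 5}
Step 3: find(8) -> no change; set of 8 is {8}
Step 4: find(7) -> no change; set of 7 is {7}
Step 5: union(1, 12) -> merged; set of 1 now {1, 12}
Step 6: union(4, 11) -> merged; set of 4 now {4, 11}
Step 7: find(2) -> no change; set of 2 is {2}
Component of 12: {1, 12}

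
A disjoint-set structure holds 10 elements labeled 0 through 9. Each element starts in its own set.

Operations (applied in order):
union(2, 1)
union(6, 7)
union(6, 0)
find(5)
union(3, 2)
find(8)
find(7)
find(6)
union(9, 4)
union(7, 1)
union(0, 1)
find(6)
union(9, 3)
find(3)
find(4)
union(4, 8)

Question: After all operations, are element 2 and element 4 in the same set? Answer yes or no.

Step 1: union(2, 1) -> merged; set of 2 now {1, 2}
Step 2: union(6, 7) -> merged; set of 6 now {6, 7}
Step 3: union(6, 0) -> merged; set of 6 now {0, 6, 7}
Step 4: find(5) -> no change; set of 5 is {5}
Step 5: union(3, 2) -> merged; set of 3 now {1, 2, 3}
Step 6: find(8) -> no change; set of 8 is {8}
Step 7: find(7) -> no change; set of 7 is {0, 6, 7}
Step 8: find(6) -> no change; set of 6 is {0, 6, 7}
Step 9: union(9, 4) -> merged; set of 9 now {4, 9}
Step 10: union(7, 1) -> merged; set of 7 now {0, 1, 2, 3, 6, 7}
Step 11: union(0, 1) -> already same set; set of 0 now {0, 1, 2, 3, 6, 7}
Step 12: find(6) -> no change; set of 6 is {0, 1, 2, 3, 6, 7}
Step 13: union(9, 3) -> merged; set of 9 now {0, 1, 2, 3, 4, 6, 7, 9}
Step 14: find(3) -> no change; set of 3 is {0, 1, 2, 3, 4, 6, 7, 9}
Step 15: find(4) -> no change; set of 4 is {0, 1, 2, 3, 4, 6, 7, 9}
Step 16: union(4, 8) -> merged; set of 4 now {0, 1, 2, 3, 4, 6, 7, 8, 9}
Set of 2: {0, 1, 2, 3, 4, 6, 7, 8, 9}; 4 is a member.

Answer: yes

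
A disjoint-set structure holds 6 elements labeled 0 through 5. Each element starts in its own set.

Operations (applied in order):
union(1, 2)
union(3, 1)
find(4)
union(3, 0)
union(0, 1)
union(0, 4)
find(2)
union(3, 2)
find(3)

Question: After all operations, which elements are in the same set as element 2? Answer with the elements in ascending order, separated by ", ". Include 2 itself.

Answer: 0, 1, 2, 3, 4

Derivation:
Step 1: union(1, 2) -> merged; set of 1 now {1, 2}
Step 2: union(3, 1) -> merged; set of 3 now {1, 2, 3}
Step 3: find(4) -> no change; set of 4 is {4}
Step 4: union(3, 0) -> merged; set of 3 now {0, 1, 2, 3}
Step 5: union(0, 1) -> already same set; set of 0 now {0, 1, 2, 3}
Step 6: union(0, 4) -> merged; set of 0 now {0, 1, 2, 3, 4}
Step 7: find(2) -> no change; set of 2 is {0, 1, 2, 3, 4}
Step 8: union(3, 2) -> already same set; set of 3 now {0, 1, 2, 3, 4}
Step 9: find(3) -> no change; set of 3 is {0, 1, 2, 3, 4}
Component of 2: {0, 1, 2, 3, 4}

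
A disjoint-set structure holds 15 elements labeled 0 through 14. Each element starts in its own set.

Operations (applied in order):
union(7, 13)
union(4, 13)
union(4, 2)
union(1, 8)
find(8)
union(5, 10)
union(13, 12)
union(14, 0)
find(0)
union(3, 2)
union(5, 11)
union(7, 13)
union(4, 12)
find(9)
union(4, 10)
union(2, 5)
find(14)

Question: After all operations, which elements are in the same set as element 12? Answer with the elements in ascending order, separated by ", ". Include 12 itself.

Answer: 2, 3, 4, 5, 7, 10, 11, 12, 13

Derivation:
Step 1: union(7, 13) -> merged; set of 7 now {7, 13}
Step 2: union(4, 13) -> merged; set of 4 now {4, 7, 13}
Step 3: union(4, 2) -> merged; set of 4 now {2, 4, 7, 13}
Step 4: union(1, 8) -> merged; set of 1 now {1, 8}
Step 5: find(8) -> no change; set of 8 is {1, 8}
Step 6: union(5, 10) -> merged; set of 5 now {5, 10}
Step 7: union(13, 12) -> merged; set of 13 now {2, 4, 7, 12, 13}
Step 8: union(14, 0) -> merged; set of 14 now {0, 14}
Step 9: find(0) -> no change; set of 0 is {0, 14}
Step 10: union(3, 2) -> merged; set of 3 now {2, 3, 4, 7, 12, 13}
Step 11: union(5, 11) -> merged; set of 5 now {5, 10, 11}
Step 12: union(7, 13) -> already same set; set of 7 now {2, 3, 4, 7, 12, 13}
Step 13: union(4, 12) -> already same set; set of 4 now {2, 3, 4, 7, 12, 13}
Step 14: find(9) -> no change; set of 9 is {9}
Step 15: union(4, 10) -> merged; set of 4 now {2, 3, 4, 5, 7, 10, 11, 12, 13}
Step 16: union(2, 5) -> already same set; set of 2 now {2, 3, 4, 5, 7, 10, 11, 12, 13}
Step 17: find(14) -> no change; set of 14 is {0, 14}
Component of 12: {2, 3, 4, 5, 7, 10, 11, 12, 13}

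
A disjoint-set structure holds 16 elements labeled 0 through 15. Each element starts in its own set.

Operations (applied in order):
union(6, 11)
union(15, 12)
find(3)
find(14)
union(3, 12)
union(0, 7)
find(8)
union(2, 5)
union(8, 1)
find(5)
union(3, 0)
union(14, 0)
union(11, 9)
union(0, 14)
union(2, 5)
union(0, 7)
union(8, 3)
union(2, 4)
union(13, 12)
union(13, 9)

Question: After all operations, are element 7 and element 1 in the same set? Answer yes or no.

Answer: yes

Derivation:
Step 1: union(6, 11) -> merged; set of 6 now {6, 11}
Step 2: union(15, 12) -> merged; set of 15 now {12, 15}
Step 3: find(3) -> no change; set of 3 is {3}
Step 4: find(14) -> no change; set of 14 is {14}
Step 5: union(3, 12) -> merged; set of 3 now {3, 12, 15}
Step 6: union(0, 7) -> merged; set of 0 now {0, 7}
Step 7: find(8) -> no change; set of 8 is {8}
Step 8: union(2, 5) -> merged; set of 2 now {2, 5}
Step 9: union(8, 1) -> merged; set of 8 now {1, 8}
Step 10: find(5) -> no change; set of 5 is {2, 5}
Step 11: union(3, 0) -> merged; set of 3 now {0, 3, 7, 12, 15}
Step 12: union(14, 0) -> merged; set of 14 now {0, 3, 7, 12, 14, 15}
Step 13: union(11, 9) -> merged; set of 11 now {6, 9, 11}
Step 14: union(0, 14) -> already same set; set of 0 now {0, 3, 7, 12, 14, 15}
Step 15: union(2, 5) -> already same set; set of 2 now {2, 5}
Step 16: union(0, 7) -> already same set; set of 0 now {0, 3, 7, 12, 14, 15}
Step 17: union(8, 3) -> merged; set of 8 now {0, 1, 3, 7, 8, 12, 14, 15}
Step 18: union(2, 4) -> merged; set of 2 now {2, 4, 5}
Step 19: union(13, 12) -> merged; set of 13 now {0, 1, 3, 7, 8, 12, 13, 14, 15}
Step 20: union(13, 9) -> merged; set of 13 now {0, 1, 3, 6, 7, 8, 9, 11, 12, 13, 14, 15}
Set of 7: {0, 1, 3, 6, 7, 8, 9, 11, 12, 13, 14, 15}; 1 is a member.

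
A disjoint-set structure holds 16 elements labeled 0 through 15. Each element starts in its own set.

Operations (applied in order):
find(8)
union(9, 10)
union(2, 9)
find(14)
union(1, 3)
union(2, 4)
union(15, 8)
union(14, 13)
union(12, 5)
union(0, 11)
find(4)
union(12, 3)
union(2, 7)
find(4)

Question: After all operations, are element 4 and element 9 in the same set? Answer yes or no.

Answer: yes

Derivation:
Step 1: find(8) -> no change; set of 8 is {8}
Step 2: union(9, 10) -> merged; set of 9 now {9, 10}
Step 3: union(2, 9) -> merged; set of 2 now {2, 9, 10}
Step 4: find(14) -> no change; set of 14 is {14}
Step 5: union(1, 3) -> merged; set of 1 now {1, 3}
Step 6: union(2, 4) -> merged; set of 2 now {2, 4, 9, 10}
Step 7: union(15, 8) -> merged; set of 15 now {8, 15}
Step 8: union(14, 13) -> merged; set of 14 now {13, 14}
Step 9: union(12, 5) -> merged; set of 12 now {5, 12}
Step 10: union(0, 11) -> merged; set of 0 now {0, 11}
Step 11: find(4) -> no change; set of 4 is {2, 4, 9, 10}
Step 12: union(12, 3) -> merged; set of 12 now {1, 3, 5, 12}
Step 13: union(2, 7) -> merged; set of 2 now {2, 4, 7, 9, 10}
Step 14: find(4) -> no change; set of 4 is {2, 4, 7, 9, 10}
Set of 4: {2, 4, 7, 9, 10}; 9 is a member.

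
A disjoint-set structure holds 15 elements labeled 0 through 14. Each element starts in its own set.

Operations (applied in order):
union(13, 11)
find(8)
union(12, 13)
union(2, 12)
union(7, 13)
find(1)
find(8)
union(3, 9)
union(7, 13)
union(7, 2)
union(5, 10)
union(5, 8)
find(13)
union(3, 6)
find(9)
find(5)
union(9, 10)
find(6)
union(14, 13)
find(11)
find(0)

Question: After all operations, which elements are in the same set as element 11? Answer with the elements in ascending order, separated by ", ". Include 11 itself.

Step 1: union(13, 11) -> merged; set of 13 now {11, 13}
Step 2: find(8) -> no change; set of 8 is {8}
Step 3: union(12, 13) -> merged; set of 12 now {11, 12, 13}
Step 4: union(2, 12) -> merged; set of 2 now {2, 11, 12, 13}
Step 5: union(7, 13) -> merged; set of 7 now {2, 7, 11, 12, 13}
Step 6: find(1) -> no change; set of 1 is {1}
Step 7: find(8) -> no change; set of 8 is {8}
Step 8: union(3, 9) -> merged; set of 3 now {3, 9}
Step 9: union(7, 13) -> already same set; set of 7 now {2, 7, 11, 12, 13}
Step 10: union(7, 2) -> already same set; set of 7 now {2, 7, 11, 12, 13}
Step 11: union(5, 10) -> merged; set of 5 now {5, 10}
Step 12: union(5, 8) -> merged; set of 5 now {5, 8, 10}
Step 13: find(13) -> no change; set of 13 is {2, 7, 11, 12, 13}
Step 14: union(3, 6) -> merged; set of 3 now {3, 6, 9}
Step 15: find(9) -> no change; set of 9 is {3, 6, 9}
Step 16: find(5) -> no change; set of 5 is {5, 8, 10}
Step 17: union(9, 10) -> merged; set of 9 now {3, 5, 6, 8, 9, 10}
Step 18: find(6) -> no change; set of 6 is {3, 5, 6, 8, 9, 10}
Step 19: union(14, 13) -> merged; set of 14 now {2, 7, 11, 12, 13, 14}
Step 20: find(11) -> no change; set of 11 is {2, 7, 11, 12, 13, 14}
Step 21: find(0) -> no change; set of 0 is {0}
Component of 11: {2, 7, 11, 12, 13, 14}

Answer: 2, 7, 11, 12, 13, 14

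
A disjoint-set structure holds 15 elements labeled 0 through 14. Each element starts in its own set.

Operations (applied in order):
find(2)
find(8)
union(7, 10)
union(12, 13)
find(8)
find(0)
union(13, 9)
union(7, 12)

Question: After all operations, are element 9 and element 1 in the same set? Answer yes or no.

Step 1: find(2) -> no change; set of 2 is {2}
Step 2: find(8) -> no change; set of 8 is {8}
Step 3: union(7, 10) -> merged; set of 7 now {7, 10}
Step 4: union(12, 13) -> merged; set of 12 now {12, 13}
Step 5: find(8) -> no change; set of 8 is {8}
Step 6: find(0) -> no change; set of 0 is {0}
Step 7: union(13, 9) -> merged; set of 13 now {9, 12, 13}
Step 8: union(7, 12) -> merged; set of 7 now {7, 9, 10, 12, 13}
Set of 9: {7, 9, 10, 12, 13}; 1 is not a member.

Answer: no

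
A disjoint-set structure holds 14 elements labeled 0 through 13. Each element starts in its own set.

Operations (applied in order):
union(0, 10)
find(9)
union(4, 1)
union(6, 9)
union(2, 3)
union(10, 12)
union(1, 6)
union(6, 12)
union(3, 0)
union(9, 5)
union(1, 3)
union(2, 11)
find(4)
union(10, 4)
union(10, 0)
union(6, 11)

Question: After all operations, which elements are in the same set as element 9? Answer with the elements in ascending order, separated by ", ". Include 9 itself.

Answer: 0, 1, 2, 3, 4, 5, 6, 9, 10, 11, 12

Derivation:
Step 1: union(0, 10) -> merged; set of 0 now {0, 10}
Step 2: find(9) -> no change; set of 9 is {9}
Step 3: union(4, 1) -> merged; set of 4 now {1, 4}
Step 4: union(6, 9) -> merged; set of 6 now {6, 9}
Step 5: union(2, 3) -> merged; set of 2 now {2, 3}
Step 6: union(10, 12) -> merged; set of 10 now {0, 10, 12}
Step 7: union(1, 6) -> merged; set of 1 now {1, 4, 6, 9}
Step 8: union(6, 12) -> merged; set of 6 now {0, 1, 4, 6, 9, 10, 12}
Step 9: union(3, 0) -> merged; set of 3 now {0, 1, 2, 3, 4, 6, 9, 10, 12}
Step 10: union(9, 5) -> merged; set of 9 now {0, 1, 2, 3, 4, 5, 6, 9, 10, 12}
Step 11: union(1, 3) -> already same set; set of 1 now {0, 1, 2, 3, 4, 5, 6, 9, 10, 12}
Step 12: union(2, 11) -> merged; set of 2 now {0, 1, 2, 3, 4, 5, 6, 9, 10, 11, 12}
Step 13: find(4) -> no change; set of 4 is {0, 1, 2, 3, 4, 5, 6, 9, 10, 11, 12}
Step 14: union(10, 4) -> already same set; set of 10 now {0, 1, 2, 3, 4, 5, 6, 9, 10, 11, 12}
Step 15: union(10, 0) -> already same set; set of 10 now {0, 1, 2, 3, 4, 5, 6, 9, 10, 11, 12}
Step 16: union(6, 11) -> already same set; set of 6 now {0, 1, 2, 3, 4, 5, 6, 9, 10, 11, 12}
Component of 9: {0, 1, 2, 3, 4, 5, 6, 9, 10, 11, 12}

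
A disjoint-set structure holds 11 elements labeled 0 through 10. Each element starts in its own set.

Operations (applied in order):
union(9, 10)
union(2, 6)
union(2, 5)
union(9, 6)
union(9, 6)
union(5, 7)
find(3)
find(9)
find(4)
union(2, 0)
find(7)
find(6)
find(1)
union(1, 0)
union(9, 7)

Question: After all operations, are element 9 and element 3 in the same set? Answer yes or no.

Step 1: union(9, 10) -> merged; set of 9 now {9, 10}
Step 2: union(2, 6) -> merged; set of 2 now {2, 6}
Step 3: union(2, 5) -> merged; set of 2 now {2, 5, 6}
Step 4: union(9, 6) -> merged; set of 9 now {2, 5, 6, 9, 10}
Step 5: union(9, 6) -> already same set; set of 9 now {2, 5, 6, 9, 10}
Step 6: union(5, 7) -> merged; set of 5 now {2, 5, 6, 7, 9, 10}
Step 7: find(3) -> no change; set of 3 is {3}
Step 8: find(9) -> no change; set of 9 is {2, 5, 6, 7, 9, 10}
Step 9: find(4) -> no change; set of 4 is {4}
Step 10: union(2, 0) -> merged; set of 2 now {0, 2, 5, 6, 7, 9, 10}
Step 11: find(7) -> no change; set of 7 is {0, 2, 5, 6, 7, 9, 10}
Step 12: find(6) -> no change; set of 6 is {0, 2, 5, 6, 7, 9, 10}
Step 13: find(1) -> no change; set of 1 is {1}
Step 14: union(1, 0) -> merged; set of 1 now {0, 1, 2, 5, 6, 7, 9, 10}
Step 15: union(9, 7) -> already same set; set of 9 now {0, 1, 2, 5, 6, 7, 9, 10}
Set of 9: {0, 1, 2, 5, 6, 7, 9, 10}; 3 is not a member.

Answer: no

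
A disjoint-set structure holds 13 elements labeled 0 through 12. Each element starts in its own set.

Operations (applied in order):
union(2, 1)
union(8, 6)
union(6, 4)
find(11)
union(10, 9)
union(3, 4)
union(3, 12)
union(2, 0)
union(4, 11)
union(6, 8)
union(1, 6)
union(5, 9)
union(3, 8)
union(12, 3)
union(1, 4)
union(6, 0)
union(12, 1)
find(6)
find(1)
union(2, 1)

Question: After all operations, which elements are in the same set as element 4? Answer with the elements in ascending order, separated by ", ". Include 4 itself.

Answer: 0, 1, 2, 3, 4, 6, 8, 11, 12

Derivation:
Step 1: union(2, 1) -> merged; set of 2 now {1, 2}
Step 2: union(8, 6) -> merged; set of 8 now {6, 8}
Step 3: union(6, 4) -> merged; set of 6 now {4, 6, 8}
Step 4: find(11) -> no change; set of 11 is {11}
Step 5: union(10, 9) -> merged; set of 10 now {9, 10}
Step 6: union(3, 4) -> merged; set of 3 now {3, 4, 6, 8}
Step 7: union(3, 12) -> merged; set of 3 now {3, 4, 6, 8, 12}
Step 8: union(2, 0) -> merged; set of 2 now {0, 1, 2}
Step 9: union(4, 11) -> merged; set of 4 now {3, 4, 6, 8, 11, 12}
Step 10: union(6, 8) -> already same set; set of 6 now {3, 4, 6, 8, 11, 12}
Step 11: union(1, 6) -> merged; set of 1 now {0, 1, 2, 3, 4, 6, 8, 11, 12}
Step 12: union(5, 9) -> merged; set of 5 now {5, 9, 10}
Step 13: union(3, 8) -> already same set; set of 3 now {0, 1, 2, 3, 4, 6, 8, 11, 12}
Step 14: union(12, 3) -> already same set; set of 12 now {0, 1, 2, 3, 4, 6, 8, 11, 12}
Step 15: union(1, 4) -> already same set; set of 1 now {0, 1, 2, 3, 4, 6, 8, 11, 12}
Step 16: union(6, 0) -> already same set; set of 6 now {0, 1, 2, 3, 4, 6, 8, 11, 12}
Step 17: union(12, 1) -> already same set; set of 12 now {0, 1, 2, 3, 4, 6, 8, 11, 12}
Step 18: find(6) -> no change; set of 6 is {0, 1, 2, 3, 4, 6, 8, 11, 12}
Step 19: find(1) -> no change; set of 1 is {0, 1, 2, 3, 4, 6, 8, 11, 12}
Step 20: union(2, 1) -> already same set; set of 2 now {0, 1, 2, 3, 4, 6, 8, 11, 12}
Component of 4: {0, 1, 2, 3, 4, 6, 8, 11, 12}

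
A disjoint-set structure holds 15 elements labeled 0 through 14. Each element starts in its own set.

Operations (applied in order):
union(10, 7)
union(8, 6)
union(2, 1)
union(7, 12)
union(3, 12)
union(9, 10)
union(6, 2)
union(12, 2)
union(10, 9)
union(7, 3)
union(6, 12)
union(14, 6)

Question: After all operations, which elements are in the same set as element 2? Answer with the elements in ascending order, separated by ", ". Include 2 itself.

Step 1: union(10, 7) -> merged; set of 10 now {7, 10}
Step 2: union(8, 6) -> merged; set of 8 now {6, 8}
Step 3: union(2, 1) -> merged; set of 2 now {1, 2}
Step 4: union(7, 12) -> merged; set of 7 now {7, 10, 12}
Step 5: union(3, 12) -> merged; set of 3 now {3, 7, 10, 12}
Step 6: union(9, 10) -> merged; set of 9 now {3, 7, 9, 10, 12}
Step 7: union(6, 2) -> merged; set of 6 now {1, 2, 6, 8}
Step 8: union(12, 2) -> merged; set of 12 now {1, 2, 3, 6, 7, 8, 9, 10, 12}
Step 9: union(10, 9) -> already same set; set of 10 now {1, 2, 3, 6, 7, 8, 9, 10, 12}
Step 10: union(7, 3) -> already same set; set of 7 now {1, 2, 3, 6, 7, 8, 9, 10, 12}
Step 11: union(6, 12) -> already same set; set of 6 now {1, 2, 3, 6, 7, 8, 9, 10, 12}
Step 12: union(14, 6) -> merged; set of 14 now {1, 2, 3, 6, 7, 8, 9, 10, 12, 14}
Component of 2: {1, 2, 3, 6, 7, 8, 9, 10, 12, 14}

Answer: 1, 2, 3, 6, 7, 8, 9, 10, 12, 14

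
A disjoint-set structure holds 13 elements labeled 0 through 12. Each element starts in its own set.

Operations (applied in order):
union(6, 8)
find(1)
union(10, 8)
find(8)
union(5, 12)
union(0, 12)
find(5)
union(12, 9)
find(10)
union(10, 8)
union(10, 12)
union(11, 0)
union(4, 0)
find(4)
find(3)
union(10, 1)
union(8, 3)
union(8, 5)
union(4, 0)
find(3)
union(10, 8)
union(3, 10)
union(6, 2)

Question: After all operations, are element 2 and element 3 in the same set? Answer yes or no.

Answer: yes

Derivation:
Step 1: union(6, 8) -> merged; set of 6 now {6, 8}
Step 2: find(1) -> no change; set of 1 is {1}
Step 3: union(10, 8) -> merged; set of 10 now {6, 8, 10}
Step 4: find(8) -> no change; set of 8 is {6, 8, 10}
Step 5: union(5, 12) -> merged; set of 5 now {5, 12}
Step 6: union(0, 12) -> merged; set of 0 now {0, 5, 12}
Step 7: find(5) -> no change; set of 5 is {0, 5, 12}
Step 8: union(12, 9) -> merged; set of 12 now {0, 5, 9, 12}
Step 9: find(10) -> no change; set of 10 is {6, 8, 10}
Step 10: union(10, 8) -> already same set; set of 10 now {6, 8, 10}
Step 11: union(10, 12) -> merged; set of 10 now {0, 5, 6, 8, 9, 10, 12}
Step 12: union(11, 0) -> merged; set of 11 now {0, 5, 6, 8, 9, 10, 11, 12}
Step 13: union(4, 0) -> merged; set of 4 now {0, 4, 5, 6, 8, 9, 10, 11, 12}
Step 14: find(4) -> no change; set of 4 is {0, 4, 5, 6, 8, 9, 10, 11, 12}
Step 15: find(3) -> no change; set of 3 is {3}
Step 16: union(10, 1) -> merged; set of 10 now {0, 1, 4, 5, 6, 8, 9, 10, 11, 12}
Step 17: union(8, 3) -> merged; set of 8 now {0, 1, 3, 4, 5, 6, 8, 9, 10, 11, 12}
Step 18: union(8, 5) -> already same set; set of 8 now {0, 1, 3, 4, 5, 6, 8, 9, 10, 11, 12}
Step 19: union(4, 0) -> already same set; set of 4 now {0, 1, 3, 4, 5, 6, 8, 9, 10, 11, 12}
Step 20: find(3) -> no change; set of 3 is {0, 1, 3, 4, 5, 6, 8, 9, 10, 11, 12}
Step 21: union(10, 8) -> already same set; set of 10 now {0, 1, 3, 4, 5, 6, 8, 9, 10, 11, 12}
Step 22: union(3, 10) -> already same set; set of 3 now {0, 1, 3, 4, 5, 6, 8, 9, 10, 11, 12}
Step 23: union(6, 2) -> merged; set of 6 now {0, 1, 2, 3, 4, 5, 6, 8, 9, 10, 11, 12}
Set of 2: {0, 1, 2, 3, 4, 5, 6, 8, 9, 10, 11, 12}; 3 is a member.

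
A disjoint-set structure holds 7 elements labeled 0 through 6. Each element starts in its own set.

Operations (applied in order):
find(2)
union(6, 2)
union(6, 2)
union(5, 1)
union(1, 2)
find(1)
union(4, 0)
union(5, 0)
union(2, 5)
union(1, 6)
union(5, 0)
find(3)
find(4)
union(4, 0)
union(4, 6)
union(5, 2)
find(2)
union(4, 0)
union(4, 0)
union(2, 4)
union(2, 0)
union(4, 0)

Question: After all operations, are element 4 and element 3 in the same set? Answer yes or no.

Step 1: find(2) -> no change; set of 2 is {2}
Step 2: union(6, 2) -> merged; set of 6 now {2, 6}
Step 3: union(6, 2) -> already same set; set of 6 now {2, 6}
Step 4: union(5, 1) -> merged; set of 5 now {1, 5}
Step 5: union(1, 2) -> merged; set of 1 now {1, 2, 5, 6}
Step 6: find(1) -> no change; set of 1 is {1, 2, 5, 6}
Step 7: union(4, 0) -> merged; set of 4 now {0, 4}
Step 8: union(5, 0) -> merged; set of 5 now {0, 1, 2, 4, 5, 6}
Step 9: union(2, 5) -> already same set; set of 2 now {0, 1, 2, 4, 5, 6}
Step 10: union(1, 6) -> already same set; set of 1 now {0, 1, 2, 4, 5, 6}
Step 11: union(5, 0) -> already same set; set of 5 now {0, 1, 2, 4, 5, 6}
Step 12: find(3) -> no change; set of 3 is {3}
Step 13: find(4) -> no change; set of 4 is {0, 1, 2, 4, 5, 6}
Step 14: union(4, 0) -> already same set; set of 4 now {0, 1, 2, 4, 5, 6}
Step 15: union(4, 6) -> already same set; set of 4 now {0, 1, 2, 4, 5, 6}
Step 16: union(5, 2) -> already same set; set of 5 now {0, 1, 2, 4, 5, 6}
Step 17: find(2) -> no change; set of 2 is {0, 1, 2, 4, 5, 6}
Step 18: union(4, 0) -> already same set; set of 4 now {0, 1, 2, 4, 5, 6}
Step 19: union(4, 0) -> already same set; set of 4 now {0, 1, 2, 4, 5, 6}
Step 20: union(2, 4) -> already same set; set of 2 now {0, 1, 2, 4, 5, 6}
Step 21: union(2, 0) -> already same set; set of 2 now {0, 1, 2, 4, 5, 6}
Step 22: union(4, 0) -> already same set; set of 4 now {0, 1, 2, 4, 5, 6}
Set of 4: {0, 1, 2, 4, 5, 6}; 3 is not a member.

Answer: no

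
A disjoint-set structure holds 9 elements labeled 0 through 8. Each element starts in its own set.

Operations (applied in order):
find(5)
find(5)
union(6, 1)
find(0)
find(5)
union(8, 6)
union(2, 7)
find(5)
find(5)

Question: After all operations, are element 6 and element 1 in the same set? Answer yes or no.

Step 1: find(5) -> no change; set of 5 is {5}
Step 2: find(5) -> no change; set of 5 is {5}
Step 3: union(6, 1) -> merged; set of 6 now {1, 6}
Step 4: find(0) -> no change; set of 0 is {0}
Step 5: find(5) -> no change; set of 5 is {5}
Step 6: union(8, 6) -> merged; set of 8 now {1, 6, 8}
Step 7: union(2, 7) -> merged; set of 2 now {2, 7}
Step 8: find(5) -> no change; set of 5 is {5}
Step 9: find(5) -> no change; set of 5 is {5}
Set of 6: {1, 6, 8}; 1 is a member.

Answer: yes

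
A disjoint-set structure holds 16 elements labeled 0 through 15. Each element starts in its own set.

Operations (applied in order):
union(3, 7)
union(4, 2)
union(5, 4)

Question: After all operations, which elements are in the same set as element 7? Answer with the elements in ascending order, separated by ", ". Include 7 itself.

Step 1: union(3, 7) -> merged; set of 3 now {3, 7}
Step 2: union(4, 2) -> merged; set of 4 now {2, 4}
Step 3: union(5, 4) -> merged; set of 5 now {2, 4, 5}
Component of 7: {3, 7}

Answer: 3, 7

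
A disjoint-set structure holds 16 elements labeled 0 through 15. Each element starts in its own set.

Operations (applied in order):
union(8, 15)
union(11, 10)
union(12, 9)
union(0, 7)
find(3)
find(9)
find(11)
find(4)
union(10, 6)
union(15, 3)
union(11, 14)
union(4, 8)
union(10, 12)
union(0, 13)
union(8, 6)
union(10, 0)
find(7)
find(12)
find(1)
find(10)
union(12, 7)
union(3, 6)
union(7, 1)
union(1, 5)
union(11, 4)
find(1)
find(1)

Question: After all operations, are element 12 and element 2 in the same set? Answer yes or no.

Step 1: union(8, 15) -> merged; set of 8 now {8, 15}
Step 2: union(11, 10) -> merged; set of 11 now {10, 11}
Step 3: union(12, 9) -> merged; set of 12 now {9, 12}
Step 4: union(0, 7) -> merged; set of 0 now {0, 7}
Step 5: find(3) -> no change; set of 3 is {3}
Step 6: find(9) -> no change; set of 9 is {9, 12}
Step 7: find(11) -> no change; set of 11 is {10, 11}
Step 8: find(4) -> no change; set of 4 is {4}
Step 9: union(10, 6) -> merged; set of 10 now {6, 10, 11}
Step 10: union(15, 3) -> merged; set of 15 now {3, 8, 15}
Step 11: union(11, 14) -> merged; set of 11 now {6, 10, 11, 14}
Step 12: union(4, 8) -> merged; set of 4 now {3, 4, 8, 15}
Step 13: union(10, 12) -> merged; set of 10 now {6, 9, 10, 11, 12, 14}
Step 14: union(0, 13) -> merged; set of 0 now {0, 7, 13}
Step 15: union(8, 6) -> merged; set of 8 now {3, 4, 6, 8, 9, 10, 11, 12, 14, 15}
Step 16: union(10, 0) -> merged; set of 10 now {0, 3, 4, 6, 7, 8, 9, 10, 11, 12, 13, 14, 15}
Step 17: find(7) -> no change; set of 7 is {0, 3, 4, 6, 7, 8, 9, 10, 11, 12, 13, 14, 15}
Step 18: find(12) -> no change; set of 12 is {0, 3, 4, 6, 7, 8, 9, 10, 11, 12, 13, 14, 15}
Step 19: find(1) -> no change; set of 1 is {1}
Step 20: find(10) -> no change; set of 10 is {0, 3, 4, 6, 7, 8, 9, 10, 11, 12, 13, 14, 15}
Step 21: union(12, 7) -> already same set; set of 12 now {0, 3, 4, 6, 7, 8, 9, 10, 11, 12, 13, 14, 15}
Step 22: union(3, 6) -> already same set; set of 3 now {0, 3, 4, 6, 7, 8, 9, 10, 11, 12, 13, 14, 15}
Step 23: union(7, 1) -> merged; set of 7 now {0, 1, 3, 4, 6, 7, 8, 9, 10, 11, 12, 13, 14, 15}
Step 24: union(1, 5) -> merged; set of 1 now {0, 1, 3, 4, 5, 6, 7, 8, 9, 10, 11, 12, 13, 14, 15}
Step 25: union(11, 4) -> already same set; set of 11 now {0, 1, 3, 4, 5, 6, 7, 8, 9, 10, 11, 12, 13, 14, 15}
Step 26: find(1) -> no change; set of 1 is {0, 1, 3, 4, 5, 6, 7, 8, 9, 10, 11, 12, 13, 14, 15}
Step 27: find(1) -> no change; set of 1 is {0, 1, 3, 4, 5, 6, 7, 8, 9, 10, 11, 12, 13, 14, 15}
Set of 12: {0, 1, 3, 4, 5, 6, 7, 8, 9, 10, 11, 12, 13, 14, 15}; 2 is not a member.

Answer: no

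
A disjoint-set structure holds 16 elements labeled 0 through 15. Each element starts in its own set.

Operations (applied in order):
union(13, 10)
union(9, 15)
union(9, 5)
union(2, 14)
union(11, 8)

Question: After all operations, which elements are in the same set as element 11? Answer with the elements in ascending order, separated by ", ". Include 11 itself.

Answer: 8, 11

Derivation:
Step 1: union(13, 10) -> merged; set of 13 now {10, 13}
Step 2: union(9, 15) -> merged; set of 9 now {9, 15}
Step 3: union(9, 5) -> merged; set of 9 now {5, 9, 15}
Step 4: union(2, 14) -> merged; set of 2 now {2, 14}
Step 5: union(11, 8) -> merged; set of 11 now {8, 11}
Component of 11: {8, 11}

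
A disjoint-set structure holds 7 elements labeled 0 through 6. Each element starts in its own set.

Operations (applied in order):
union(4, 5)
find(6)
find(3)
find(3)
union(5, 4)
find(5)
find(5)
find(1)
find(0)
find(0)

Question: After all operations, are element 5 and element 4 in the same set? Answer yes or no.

Step 1: union(4, 5) -> merged; set of 4 now {4, 5}
Step 2: find(6) -> no change; set of 6 is {6}
Step 3: find(3) -> no change; set of 3 is {3}
Step 4: find(3) -> no change; set of 3 is {3}
Step 5: union(5, 4) -> already same set; set of 5 now {4, 5}
Step 6: find(5) -> no change; set of 5 is {4, 5}
Step 7: find(5) -> no change; set of 5 is {4, 5}
Step 8: find(1) -> no change; set of 1 is {1}
Step 9: find(0) -> no change; set of 0 is {0}
Step 10: find(0) -> no change; set of 0 is {0}
Set of 5: {4, 5}; 4 is a member.

Answer: yes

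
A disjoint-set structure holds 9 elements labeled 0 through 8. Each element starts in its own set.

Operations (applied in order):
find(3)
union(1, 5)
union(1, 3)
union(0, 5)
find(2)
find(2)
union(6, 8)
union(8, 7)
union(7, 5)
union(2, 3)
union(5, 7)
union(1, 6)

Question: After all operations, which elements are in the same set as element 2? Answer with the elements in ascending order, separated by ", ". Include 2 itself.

Step 1: find(3) -> no change; set of 3 is {3}
Step 2: union(1, 5) -> merged; set of 1 now {1, 5}
Step 3: union(1, 3) -> merged; set of 1 now {1, 3, 5}
Step 4: union(0, 5) -> merged; set of 0 now {0, 1, 3, 5}
Step 5: find(2) -> no change; set of 2 is {2}
Step 6: find(2) -> no change; set of 2 is {2}
Step 7: union(6, 8) -> merged; set of 6 now {6, 8}
Step 8: union(8, 7) -> merged; set of 8 now {6, 7, 8}
Step 9: union(7, 5) -> merged; set of 7 now {0, 1, 3, 5, 6, 7, 8}
Step 10: union(2, 3) -> merged; set of 2 now {0, 1, 2, 3, 5, 6, 7, 8}
Step 11: union(5, 7) -> already same set; set of 5 now {0, 1, 2, 3, 5, 6, 7, 8}
Step 12: union(1, 6) -> already same set; set of 1 now {0, 1, 2, 3, 5, 6, 7, 8}
Component of 2: {0, 1, 2, 3, 5, 6, 7, 8}

Answer: 0, 1, 2, 3, 5, 6, 7, 8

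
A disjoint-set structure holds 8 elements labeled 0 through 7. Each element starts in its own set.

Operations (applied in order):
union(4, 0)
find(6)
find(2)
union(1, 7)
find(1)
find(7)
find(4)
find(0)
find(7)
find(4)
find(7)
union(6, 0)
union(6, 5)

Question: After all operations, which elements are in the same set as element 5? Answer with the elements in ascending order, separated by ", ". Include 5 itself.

Answer: 0, 4, 5, 6

Derivation:
Step 1: union(4, 0) -> merged; set of 4 now {0, 4}
Step 2: find(6) -> no change; set of 6 is {6}
Step 3: find(2) -> no change; set of 2 is {2}
Step 4: union(1, 7) -> merged; set of 1 now {1, 7}
Step 5: find(1) -> no change; set of 1 is {1, 7}
Step 6: find(7) -> no change; set of 7 is {1, 7}
Step 7: find(4) -> no change; set of 4 is {0, 4}
Step 8: find(0) -> no change; set of 0 is {0, 4}
Step 9: find(7) -> no change; set of 7 is {1, 7}
Step 10: find(4) -> no change; set of 4 is {0, 4}
Step 11: find(7) -> no change; set of 7 is {1, 7}
Step 12: union(6, 0) -> merged; set of 6 now {0, 4, 6}
Step 13: union(6, 5) -> merged; set of 6 now {0, 4, 5, 6}
Component of 5: {0, 4, 5, 6}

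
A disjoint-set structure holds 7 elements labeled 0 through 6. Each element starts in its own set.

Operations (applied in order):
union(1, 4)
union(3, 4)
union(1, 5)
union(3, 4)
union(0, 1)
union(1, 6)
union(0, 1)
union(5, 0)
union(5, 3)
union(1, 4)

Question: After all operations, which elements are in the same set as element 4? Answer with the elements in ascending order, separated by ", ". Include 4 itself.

Answer: 0, 1, 3, 4, 5, 6

Derivation:
Step 1: union(1, 4) -> merged; set of 1 now {1, 4}
Step 2: union(3, 4) -> merged; set of 3 now {1, 3, 4}
Step 3: union(1, 5) -> merged; set of 1 now {1, 3, 4, 5}
Step 4: union(3, 4) -> already same set; set of 3 now {1, 3, 4, 5}
Step 5: union(0, 1) -> merged; set of 0 now {0, 1, 3, 4, 5}
Step 6: union(1, 6) -> merged; set of 1 now {0, 1, 3, 4, 5, 6}
Step 7: union(0, 1) -> already same set; set of 0 now {0, 1, 3, 4, 5, 6}
Step 8: union(5, 0) -> already same set; set of 5 now {0, 1, 3, 4, 5, 6}
Step 9: union(5, 3) -> already same set; set of 5 now {0, 1, 3, 4, 5, 6}
Step 10: union(1, 4) -> already same set; set of 1 now {0, 1, 3, 4, 5, 6}
Component of 4: {0, 1, 3, 4, 5, 6}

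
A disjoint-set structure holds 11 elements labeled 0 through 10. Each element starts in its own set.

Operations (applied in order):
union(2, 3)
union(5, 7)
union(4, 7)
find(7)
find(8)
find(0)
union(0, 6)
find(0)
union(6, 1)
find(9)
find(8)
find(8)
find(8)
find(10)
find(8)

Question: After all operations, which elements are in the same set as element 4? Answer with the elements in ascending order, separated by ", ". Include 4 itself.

Answer: 4, 5, 7

Derivation:
Step 1: union(2, 3) -> merged; set of 2 now {2, 3}
Step 2: union(5, 7) -> merged; set of 5 now {5, 7}
Step 3: union(4, 7) -> merged; set of 4 now {4, 5, 7}
Step 4: find(7) -> no change; set of 7 is {4, 5, 7}
Step 5: find(8) -> no change; set of 8 is {8}
Step 6: find(0) -> no change; set of 0 is {0}
Step 7: union(0, 6) -> merged; set of 0 now {0, 6}
Step 8: find(0) -> no change; set of 0 is {0, 6}
Step 9: union(6, 1) -> merged; set of 6 now {0, 1, 6}
Step 10: find(9) -> no change; set of 9 is {9}
Step 11: find(8) -> no change; set of 8 is {8}
Step 12: find(8) -> no change; set of 8 is {8}
Step 13: find(8) -> no change; set of 8 is {8}
Step 14: find(10) -> no change; set of 10 is {10}
Step 15: find(8) -> no change; set of 8 is {8}
Component of 4: {4, 5, 7}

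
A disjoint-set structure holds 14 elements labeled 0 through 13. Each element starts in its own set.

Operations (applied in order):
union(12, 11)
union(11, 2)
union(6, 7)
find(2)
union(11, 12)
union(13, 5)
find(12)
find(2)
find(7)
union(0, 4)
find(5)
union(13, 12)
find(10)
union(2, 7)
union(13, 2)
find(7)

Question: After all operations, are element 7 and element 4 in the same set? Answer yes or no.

Answer: no

Derivation:
Step 1: union(12, 11) -> merged; set of 12 now {11, 12}
Step 2: union(11, 2) -> merged; set of 11 now {2, 11, 12}
Step 3: union(6, 7) -> merged; set of 6 now {6, 7}
Step 4: find(2) -> no change; set of 2 is {2, 11, 12}
Step 5: union(11, 12) -> already same set; set of 11 now {2, 11, 12}
Step 6: union(13, 5) -> merged; set of 13 now {5, 13}
Step 7: find(12) -> no change; set of 12 is {2, 11, 12}
Step 8: find(2) -> no change; set of 2 is {2, 11, 12}
Step 9: find(7) -> no change; set of 7 is {6, 7}
Step 10: union(0, 4) -> merged; set of 0 now {0, 4}
Step 11: find(5) -> no change; set of 5 is {5, 13}
Step 12: union(13, 12) -> merged; set of 13 now {2, 5, 11, 12, 13}
Step 13: find(10) -> no change; set of 10 is {10}
Step 14: union(2, 7) -> merged; set of 2 now {2, 5, 6, 7, 11, 12, 13}
Step 15: union(13, 2) -> already same set; set of 13 now {2, 5, 6, 7, 11, 12, 13}
Step 16: find(7) -> no change; set of 7 is {2, 5, 6, 7, 11, 12, 13}
Set of 7: {2, 5, 6, 7, 11, 12, 13}; 4 is not a member.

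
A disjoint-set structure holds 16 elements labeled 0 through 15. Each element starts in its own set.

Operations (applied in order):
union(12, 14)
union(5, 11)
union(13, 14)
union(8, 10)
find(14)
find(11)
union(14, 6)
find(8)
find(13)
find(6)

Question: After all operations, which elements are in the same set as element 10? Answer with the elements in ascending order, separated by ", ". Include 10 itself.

Step 1: union(12, 14) -> merged; set of 12 now {12, 14}
Step 2: union(5, 11) -> merged; set of 5 now {5, 11}
Step 3: union(13, 14) -> merged; set of 13 now {12, 13, 14}
Step 4: union(8, 10) -> merged; set of 8 now {8, 10}
Step 5: find(14) -> no change; set of 14 is {12, 13, 14}
Step 6: find(11) -> no change; set of 11 is {5, 11}
Step 7: union(14, 6) -> merged; set of 14 now {6, 12, 13, 14}
Step 8: find(8) -> no change; set of 8 is {8, 10}
Step 9: find(13) -> no change; set of 13 is {6, 12, 13, 14}
Step 10: find(6) -> no change; set of 6 is {6, 12, 13, 14}
Component of 10: {8, 10}

Answer: 8, 10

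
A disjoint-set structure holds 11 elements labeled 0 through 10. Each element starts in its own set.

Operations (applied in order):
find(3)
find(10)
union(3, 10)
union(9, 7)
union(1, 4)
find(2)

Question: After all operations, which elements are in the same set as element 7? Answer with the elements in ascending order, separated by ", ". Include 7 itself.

Step 1: find(3) -> no change; set of 3 is {3}
Step 2: find(10) -> no change; set of 10 is {10}
Step 3: union(3, 10) -> merged; set of 3 now {3, 10}
Step 4: union(9, 7) -> merged; set of 9 now {7, 9}
Step 5: union(1, 4) -> merged; set of 1 now {1, 4}
Step 6: find(2) -> no change; set of 2 is {2}
Component of 7: {7, 9}

Answer: 7, 9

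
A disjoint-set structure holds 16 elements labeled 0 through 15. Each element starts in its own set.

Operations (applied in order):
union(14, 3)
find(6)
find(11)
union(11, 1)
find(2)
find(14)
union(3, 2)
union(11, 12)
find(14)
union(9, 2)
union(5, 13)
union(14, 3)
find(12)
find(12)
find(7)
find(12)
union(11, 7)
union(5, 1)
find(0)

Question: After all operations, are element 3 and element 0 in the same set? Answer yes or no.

Answer: no

Derivation:
Step 1: union(14, 3) -> merged; set of 14 now {3, 14}
Step 2: find(6) -> no change; set of 6 is {6}
Step 3: find(11) -> no change; set of 11 is {11}
Step 4: union(11, 1) -> merged; set of 11 now {1, 11}
Step 5: find(2) -> no change; set of 2 is {2}
Step 6: find(14) -> no change; set of 14 is {3, 14}
Step 7: union(3, 2) -> merged; set of 3 now {2, 3, 14}
Step 8: union(11, 12) -> merged; set of 11 now {1, 11, 12}
Step 9: find(14) -> no change; set of 14 is {2, 3, 14}
Step 10: union(9, 2) -> merged; set of 9 now {2, 3, 9, 14}
Step 11: union(5, 13) -> merged; set of 5 now {5, 13}
Step 12: union(14, 3) -> already same set; set of 14 now {2, 3, 9, 14}
Step 13: find(12) -> no change; set of 12 is {1, 11, 12}
Step 14: find(12) -> no change; set of 12 is {1, 11, 12}
Step 15: find(7) -> no change; set of 7 is {7}
Step 16: find(12) -> no change; set of 12 is {1, 11, 12}
Step 17: union(11, 7) -> merged; set of 11 now {1, 7, 11, 12}
Step 18: union(5, 1) -> merged; set of 5 now {1, 5, 7, 11, 12, 13}
Step 19: find(0) -> no change; set of 0 is {0}
Set of 3: {2, 3, 9, 14}; 0 is not a member.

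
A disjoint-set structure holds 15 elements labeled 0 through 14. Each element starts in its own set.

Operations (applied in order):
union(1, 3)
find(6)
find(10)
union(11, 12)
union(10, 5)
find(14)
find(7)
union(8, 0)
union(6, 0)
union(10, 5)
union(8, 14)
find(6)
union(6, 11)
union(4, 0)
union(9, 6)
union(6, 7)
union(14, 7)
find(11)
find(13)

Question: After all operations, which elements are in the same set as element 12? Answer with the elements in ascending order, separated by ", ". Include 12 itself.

Answer: 0, 4, 6, 7, 8, 9, 11, 12, 14

Derivation:
Step 1: union(1, 3) -> merged; set of 1 now {1, 3}
Step 2: find(6) -> no change; set of 6 is {6}
Step 3: find(10) -> no change; set of 10 is {10}
Step 4: union(11, 12) -> merged; set of 11 now {11, 12}
Step 5: union(10, 5) -> merged; set of 10 now {5, 10}
Step 6: find(14) -> no change; set of 14 is {14}
Step 7: find(7) -> no change; set of 7 is {7}
Step 8: union(8, 0) -> merged; set of 8 now {0, 8}
Step 9: union(6, 0) -> merged; set of 6 now {0, 6, 8}
Step 10: union(10, 5) -> already same set; set of 10 now {5, 10}
Step 11: union(8, 14) -> merged; set of 8 now {0, 6, 8, 14}
Step 12: find(6) -> no change; set of 6 is {0, 6, 8, 14}
Step 13: union(6, 11) -> merged; set of 6 now {0, 6, 8, 11, 12, 14}
Step 14: union(4, 0) -> merged; set of 4 now {0, 4, 6, 8, 11, 12, 14}
Step 15: union(9, 6) -> merged; set of 9 now {0, 4, 6, 8, 9, 11, 12, 14}
Step 16: union(6, 7) -> merged; set of 6 now {0, 4, 6, 7, 8, 9, 11, 12, 14}
Step 17: union(14, 7) -> already same set; set of 14 now {0, 4, 6, 7, 8, 9, 11, 12, 14}
Step 18: find(11) -> no change; set of 11 is {0, 4, 6, 7, 8, 9, 11, 12, 14}
Step 19: find(13) -> no change; set of 13 is {13}
Component of 12: {0, 4, 6, 7, 8, 9, 11, 12, 14}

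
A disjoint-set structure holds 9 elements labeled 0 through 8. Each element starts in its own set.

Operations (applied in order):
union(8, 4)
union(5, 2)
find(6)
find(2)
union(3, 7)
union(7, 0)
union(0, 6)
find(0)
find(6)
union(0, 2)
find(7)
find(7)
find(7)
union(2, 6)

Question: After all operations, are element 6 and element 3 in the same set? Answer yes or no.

Answer: yes

Derivation:
Step 1: union(8, 4) -> merged; set of 8 now {4, 8}
Step 2: union(5, 2) -> merged; set of 5 now {2, 5}
Step 3: find(6) -> no change; set of 6 is {6}
Step 4: find(2) -> no change; set of 2 is {2, 5}
Step 5: union(3, 7) -> merged; set of 3 now {3, 7}
Step 6: union(7, 0) -> merged; set of 7 now {0, 3, 7}
Step 7: union(0, 6) -> merged; set of 0 now {0, 3, 6, 7}
Step 8: find(0) -> no change; set of 0 is {0, 3, 6, 7}
Step 9: find(6) -> no change; set of 6 is {0, 3, 6, 7}
Step 10: union(0, 2) -> merged; set of 0 now {0, 2, 3, 5, 6, 7}
Step 11: find(7) -> no change; set of 7 is {0, 2, 3, 5, 6, 7}
Step 12: find(7) -> no change; set of 7 is {0, 2, 3, 5, 6, 7}
Step 13: find(7) -> no change; set of 7 is {0, 2, 3, 5, 6, 7}
Step 14: union(2, 6) -> already same set; set of 2 now {0, 2, 3, 5, 6, 7}
Set of 6: {0, 2, 3, 5, 6, 7}; 3 is a member.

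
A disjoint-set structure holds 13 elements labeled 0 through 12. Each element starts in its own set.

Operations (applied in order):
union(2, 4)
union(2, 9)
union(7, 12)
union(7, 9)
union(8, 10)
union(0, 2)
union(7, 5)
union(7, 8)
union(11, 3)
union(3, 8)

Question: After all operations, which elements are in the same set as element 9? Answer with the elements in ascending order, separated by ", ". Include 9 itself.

Answer: 0, 2, 3, 4, 5, 7, 8, 9, 10, 11, 12

Derivation:
Step 1: union(2, 4) -> merged; set of 2 now {2, 4}
Step 2: union(2, 9) -> merged; set of 2 now {2, 4, 9}
Step 3: union(7, 12) -> merged; set of 7 now {7, 12}
Step 4: union(7, 9) -> merged; set of 7 now {2, 4, 7, 9, 12}
Step 5: union(8, 10) -> merged; set of 8 now {8, 10}
Step 6: union(0, 2) -> merged; set of 0 now {0, 2, 4, 7, 9, 12}
Step 7: union(7, 5) -> merged; set of 7 now {0, 2, 4, 5, 7, 9, 12}
Step 8: union(7, 8) -> merged; set of 7 now {0, 2, 4, 5, 7, 8, 9, 10, 12}
Step 9: union(11, 3) -> merged; set of 11 now {3, 11}
Step 10: union(3, 8) -> merged; set of 3 now {0, 2, 3, 4, 5, 7, 8, 9, 10, 11, 12}
Component of 9: {0, 2, 3, 4, 5, 7, 8, 9, 10, 11, 12}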